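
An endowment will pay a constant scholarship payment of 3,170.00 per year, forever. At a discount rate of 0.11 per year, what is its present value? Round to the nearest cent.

Level perpetuity: PV = C / r = 3,170.00 / 0.11 = 28,818.18

28818.18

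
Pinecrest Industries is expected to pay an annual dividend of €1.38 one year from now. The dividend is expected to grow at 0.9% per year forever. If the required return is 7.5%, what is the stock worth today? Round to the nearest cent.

Growing perpetuity: P = D₁ / (r − g) = €1.3800 / (0.075 − 0.009) = €20.91

€20.91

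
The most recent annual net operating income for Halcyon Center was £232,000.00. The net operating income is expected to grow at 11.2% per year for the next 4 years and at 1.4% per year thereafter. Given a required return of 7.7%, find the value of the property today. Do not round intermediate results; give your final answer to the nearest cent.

£5249556.02

D_1 = 257984.00000
D_2 = 286878.20800
D_3 = 319008.56730
D_4 = 354737.52683
Terminal value at year 4: TV = D_4×(1+g_2)/(r−g_2) = 359703.85221/0.063 = 5709584.95570
P_0 = D_1/(1+r)^1 + D_2/(1+r)^2 + D_3/(1+r)^3 + D_4/(1+r)^4 + TV/(1+r)^4
    = 239539.46147 + 247323.93793 + 255361.39181 + 263660.04428 + 4243671.18893 = 5249556.02442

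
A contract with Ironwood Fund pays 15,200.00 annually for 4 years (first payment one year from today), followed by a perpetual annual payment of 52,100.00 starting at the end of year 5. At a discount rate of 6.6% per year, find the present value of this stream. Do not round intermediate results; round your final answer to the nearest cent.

663268.85

PV of 4-year annuity: 15,200.00 × [1 − (1+0.066)^−4] / 0.066 = 51953.96663
Perpetuity value at year 4: 52,100.00 / 0.066 = 789393.93939
PV of perpetuity: 789393.93939 / (1+0.066)^4 = 611314.88271
Total PV = 51953.96663 + 611314.88271 = 663268.84934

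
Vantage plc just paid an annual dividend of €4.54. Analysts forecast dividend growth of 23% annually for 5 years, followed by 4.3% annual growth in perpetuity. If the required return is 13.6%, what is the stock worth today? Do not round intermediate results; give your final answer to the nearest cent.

D_1 = 5.58420
D_2 = 6.86857
D_3 = 8.44834
D_4 = 10.39145
D_5 = 12.78149
Terminal value at year 5: TV = D_5×(1+g_2)/(r−g_2) = 13.33109/0.093 = 143.34507
P_0 = D_1/(1+r)^1 + D_2/(1+r)^2 + D_3/(1+r)^3 + D_4/(1+r)^4 + D_5/(1+r)^5 + TV/(1+r)^5
    = 4.91567 + 5.32242 + 5.76284 + 6.23969 + 6.75600 + 75.76892 = 104.76554

€104.77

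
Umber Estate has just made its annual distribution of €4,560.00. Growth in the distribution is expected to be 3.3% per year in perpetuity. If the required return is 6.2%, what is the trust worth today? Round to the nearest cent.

€162430.34

D₁ = D₀ × (1 + g) = €4,560.00 × 1.033 = €4,710.4800
Growing perpetuity: P = D₁ / (r − g) = €4,710.4800 / (0.062 − 0.033) = €162,430.34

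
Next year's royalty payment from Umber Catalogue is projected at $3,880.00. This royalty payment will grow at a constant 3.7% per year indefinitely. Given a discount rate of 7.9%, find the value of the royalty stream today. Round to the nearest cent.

$92380.95

Growing perpetuity: P = D₁ / (r − g) = $3,880.0000 / (0.079 − 0.037) = $92,380.95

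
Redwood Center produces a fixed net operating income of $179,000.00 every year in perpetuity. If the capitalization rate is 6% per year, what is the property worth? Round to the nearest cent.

Level perpetuity: PV = C / r = $179,000.00 / 0.06 = $2,983,333.33

$2983333.33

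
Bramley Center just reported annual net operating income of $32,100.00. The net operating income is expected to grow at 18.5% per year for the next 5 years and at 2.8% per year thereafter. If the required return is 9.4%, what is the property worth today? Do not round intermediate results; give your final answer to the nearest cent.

D_1 = 38038.50000
D_2 = 45075.62250
D_3 = 53414.61266
D_4 = 63296.31601
D_5 = 75006.13447
Terminal value at year 5: TV = D_5×(1+g_2)/(r−g_2) = 77106.30623/0.066 = 1168277.36714
P_0 = D_1/(1+r)^1 + D_2/(1+r)^2 + D_3/(1+r)^3 + D_4/(1+r)^4 + D_5/(1+r)^5 + TV/(1+r)^5
    = 34770.10969 + 37662.32174 + 40795.11084 + 44188.48843 + 47864.13052 + 745520.09363 = 950800.25485

$950800.25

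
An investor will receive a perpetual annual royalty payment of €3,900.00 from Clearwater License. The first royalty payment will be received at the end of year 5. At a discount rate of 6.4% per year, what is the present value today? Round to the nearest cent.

Value at end of year 4: C / r = €3,900.00 / 0.064 = €60,937.5000
Discount to today: PV = €60,937.5000 / (1 + 0.064)^4 = €60,937.5000 / 1.281641 = €47,546.45

€47546.45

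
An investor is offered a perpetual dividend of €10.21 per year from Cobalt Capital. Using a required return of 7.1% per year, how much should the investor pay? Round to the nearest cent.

€143.80

Level perpetuity: PV = C / r = €10.21 / 0.071 = €143.80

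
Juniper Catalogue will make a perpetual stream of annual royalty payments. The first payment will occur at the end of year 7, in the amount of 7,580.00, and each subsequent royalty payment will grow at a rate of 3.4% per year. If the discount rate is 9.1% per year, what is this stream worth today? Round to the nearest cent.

78858.02

Value at end of year 6: C₁ / (r − g) = 7,580.00 / (0.091 − 0.034) = 132,982.4561
Discount to today: PV = 132,982.4561 / (1 + 0.091)^6 = 132,982.4561 / 1.686353 = 78,858.02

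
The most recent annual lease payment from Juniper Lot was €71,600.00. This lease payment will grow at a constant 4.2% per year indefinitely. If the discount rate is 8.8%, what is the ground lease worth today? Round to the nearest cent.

D₁ = D₀ × (1 + g) = €71,600.00 × 1.042 = €74,607.2000
Growing perpetuity: P = D₁ / (r − g) = €74,607.2000 / (0.088 − 0.042) = €1,621,895.65

€1621895.65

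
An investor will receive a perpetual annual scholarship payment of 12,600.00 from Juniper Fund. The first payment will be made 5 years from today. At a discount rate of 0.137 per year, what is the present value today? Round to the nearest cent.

Value at end of year 4: C / r = 12,600.00 / 0.137 = 91,970.8029
Discount to today: PV = 91,970.8029 / (1 + 0.137)^4 = 91,970.8029 / 1.671252 = 55,031.09

55031.09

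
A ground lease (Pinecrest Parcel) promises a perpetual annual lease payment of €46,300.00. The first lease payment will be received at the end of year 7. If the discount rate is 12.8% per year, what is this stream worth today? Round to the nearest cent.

Value at end of year 6: C / r = €46,300.00 / 0.128 = €361,718.7500
Discount to today: PV = €361,718.7500 / (1 + 0.128)^6 = €361,718.7500 / 2.059940 = €175,596.73

€175596.73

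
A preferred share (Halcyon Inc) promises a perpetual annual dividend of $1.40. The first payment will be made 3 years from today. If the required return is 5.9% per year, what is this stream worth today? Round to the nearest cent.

Value at end of year 2: C / r = $1.40 / 0.059 = $23.7288
Discount to today: PV = $23.7288 / (1 + 0.059)^2 = $23.7288 / 1.121481 = $21.16

$21.16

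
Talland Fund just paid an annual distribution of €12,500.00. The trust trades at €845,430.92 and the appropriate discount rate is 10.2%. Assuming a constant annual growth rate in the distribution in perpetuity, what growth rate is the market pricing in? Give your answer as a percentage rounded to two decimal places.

P = D₀(1+g)/(r−g) ⇒ P(r−g) = D₀(1+g) ⇒ g(P+D₀) = P·r − D₀
g = (P·r − D₀)/(P + D₀) = (€845,430.92×0.102 − €12,500.00) / (€845,430.92 + €12,500.00) = 0.085944

8.59%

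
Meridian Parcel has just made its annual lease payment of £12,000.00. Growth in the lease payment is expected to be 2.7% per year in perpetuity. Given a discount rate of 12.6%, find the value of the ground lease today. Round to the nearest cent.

£124484.85

D₁ = D₀ × (1 + g) = £12,000.00 × 1.027 = £12,324.0000
Growing perpetuity: P = D₁ / (r − g) = £12,324.0000 / (0.126 − 0.027) = £124,484.85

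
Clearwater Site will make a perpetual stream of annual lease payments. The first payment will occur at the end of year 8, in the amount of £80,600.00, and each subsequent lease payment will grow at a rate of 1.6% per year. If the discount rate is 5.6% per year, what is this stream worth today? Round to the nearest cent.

£1376029.11

Value at end of year 7: C₁ / (r − g) = £80,600.00 / (0.056 − 0.016) = £2,015,000.0000
Discount to today: PV = £2,015,000.0000 / (1 + 0.056)^7 = £2,015,000.0000 / 1.464359 = £1,376,029.11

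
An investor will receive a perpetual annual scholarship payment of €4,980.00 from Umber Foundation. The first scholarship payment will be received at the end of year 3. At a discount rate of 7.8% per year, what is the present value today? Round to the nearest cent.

Value at end of year 2: C / r = €4,980.00 / 0.078 = €63,846.1538
Discount to today: PV = €63,846.1538 / (1 + 0.078)^2 = €63,846.1538 / 1.162084 = €54,941.08

€54941.08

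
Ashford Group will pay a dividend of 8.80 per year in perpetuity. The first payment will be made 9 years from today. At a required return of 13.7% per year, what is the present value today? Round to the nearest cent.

23.00

Value at end of year 8: C / r = 8.80 / 0.137 = 64.2336
Discount to today: PV = 64.2336 / (1 + 0.137)^8 = 64.2336 / 2.793082 = 23.00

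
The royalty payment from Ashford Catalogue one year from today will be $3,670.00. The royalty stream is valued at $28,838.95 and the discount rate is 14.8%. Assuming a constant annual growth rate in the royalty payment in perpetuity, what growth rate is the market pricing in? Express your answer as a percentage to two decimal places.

P = D₁/(r−g) ⇒ g = r − D₁/P = 0.148 − $3,670.00/$28,838.95 = 0.020742

2.07%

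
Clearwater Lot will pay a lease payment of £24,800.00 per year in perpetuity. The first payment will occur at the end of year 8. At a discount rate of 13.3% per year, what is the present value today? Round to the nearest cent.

£77801.98

Value at end of year 7: C / r = £24,800.00 / 0.133 = £186,466.1654
Discount to today: PV = £186,466.1654 / (1 + 0.133)^7 = £186,466.1654 / 2.396676 = £77,801.98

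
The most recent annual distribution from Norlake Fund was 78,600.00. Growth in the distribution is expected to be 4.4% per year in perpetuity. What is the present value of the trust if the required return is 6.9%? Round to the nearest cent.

3282336.00

D₁ = D₀ × (1 + g) = 78,600.00 × 1.044 = 82,058.4000
Growing perpetuity: P = D₁ / (r − g) = 82,058.4000 / (0.069 − 0.044) = 3,282,336.00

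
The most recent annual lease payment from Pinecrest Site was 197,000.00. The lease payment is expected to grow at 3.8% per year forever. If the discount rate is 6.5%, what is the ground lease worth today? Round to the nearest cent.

7573555.56

D₁ = D₀ × (1 + g) = 197,000.00 × 1.038 = 204,486.0000
Growing perpetuity: P = D₁ / (r − g) = 204,486.0000 / (0.065 − 0.038) = 7,573,555.56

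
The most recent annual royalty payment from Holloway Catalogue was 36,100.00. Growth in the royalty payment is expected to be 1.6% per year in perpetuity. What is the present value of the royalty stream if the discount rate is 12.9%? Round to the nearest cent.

324580.53

D₁ = D₀ × (1 + g) = 36,100.00 × 1.016 = 36,677.6000
Growing perpetuity: P = D₁ / (r − g) = 36,677.6000 / (0.129 − 0.016) = 324,580.53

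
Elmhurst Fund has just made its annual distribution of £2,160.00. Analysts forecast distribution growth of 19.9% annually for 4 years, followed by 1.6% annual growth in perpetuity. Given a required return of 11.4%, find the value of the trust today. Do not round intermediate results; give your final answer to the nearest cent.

£40469.63

D_1 = 2589.84000
D_2 = 3105.21816
D_3 = 3723.15657
D_4 = 4464.06473
Terminal value at year 4: TV = D_4×(1+g_2)/(r−g_2) = 4535.48977/0.098 = 46280.50783
P_0 = D_1/(1+r)^1 + D_2/(1+r)^2 + D_3/(1+r)^3 + D_4/(1+r)^4 + TV/(1+r)^4
    = 2324.81149 + 2502.19836 + 2693.12014 + 2898.60956 + 30050.89095 = 40469.63050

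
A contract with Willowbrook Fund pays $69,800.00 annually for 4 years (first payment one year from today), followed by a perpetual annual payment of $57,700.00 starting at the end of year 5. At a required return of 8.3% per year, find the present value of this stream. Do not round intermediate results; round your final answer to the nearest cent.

PV of 4-year annuity: $69,800.00 × [1 − (1+0.083)^−4] / 0.083 = 229651.03520
Perpetuity value at year 4: $57,700.00 / 0.083 = 695180.72289
PV of perpetuity: 695180.72289 / (1+0.083)^4 = 505340.25397
Total PV = 229651.03520 + 505340.25397 = 734991.28917

$734991.29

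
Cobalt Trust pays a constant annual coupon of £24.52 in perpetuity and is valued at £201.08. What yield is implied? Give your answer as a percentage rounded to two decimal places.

P = C/r ⇒ r = C/P = £24.52/£201.08 = 0.121942

12.19%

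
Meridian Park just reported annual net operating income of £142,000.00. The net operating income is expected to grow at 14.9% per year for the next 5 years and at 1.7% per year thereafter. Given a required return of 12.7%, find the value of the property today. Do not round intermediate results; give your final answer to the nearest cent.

£2198773.77

D_1 = 163158.00000
D_2 = 187468.54200
D_3 = 215401.35476
D_4 = 247496.15662
D_5 = 284373.08395
Terminal value at year 5: TV = D_5×(1+g_2)/(r−g_2) = 289207.42638/0.11 = 2629158.42164
P_0 = D_1/(1+r)^1 + D_2/(1+r)^2 + D_3/(1+r)^3 + D_4/(1+r)^4 + D_5/(1+r)^5 + TV/(1+r)^5
    = 144771.96096 + 147598.03296 + 150479.27229 + 153416.75586 + 156411.58162 + 1446096.16825 = 2198773.77193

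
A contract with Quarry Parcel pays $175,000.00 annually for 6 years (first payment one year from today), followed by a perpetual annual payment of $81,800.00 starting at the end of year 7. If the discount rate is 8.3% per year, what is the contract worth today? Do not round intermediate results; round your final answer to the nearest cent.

PV of 6-year annuity: $175,000.00 × [1 − (1+0.083)^−6] / 0.083 = 801693.64085
Perpetuity value at year 6: $81,800.00 / 0.083 = 985542.16867
PV of perpetuity: 985542.16867 / (1+0.083)^6 = 610807.65541
Total PV = 801693.64085 + 610807.65541 = 1412501.29626

$1412501.30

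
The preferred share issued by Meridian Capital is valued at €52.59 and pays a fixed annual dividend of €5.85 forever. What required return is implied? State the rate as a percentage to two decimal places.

P = C/r ⇒ r = C/P = €5.85/€52.59 = 0.111238

11.12%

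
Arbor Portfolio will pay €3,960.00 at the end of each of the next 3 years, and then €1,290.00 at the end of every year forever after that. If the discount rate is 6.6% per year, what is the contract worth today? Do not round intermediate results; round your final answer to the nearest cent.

€26603.90

PV of 3-year annuity: €3,960.00 × [1 − (1+0.066)^−3] / 0.066 = 10468.71030
Perpetuity value at year 3: €1,290.00 / 0.066 = 19545.45455
PV of perpetuity: 19545.45455 / (1+0.066)^3 = 16135.19286
Total PV = 10468.71030 + 16135.19286 = 26603.90316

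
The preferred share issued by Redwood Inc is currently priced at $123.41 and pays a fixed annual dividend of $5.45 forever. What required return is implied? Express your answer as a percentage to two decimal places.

P = C/r ⇒ r = C/P = $5.45/$123.41 = 0.044162

4.42%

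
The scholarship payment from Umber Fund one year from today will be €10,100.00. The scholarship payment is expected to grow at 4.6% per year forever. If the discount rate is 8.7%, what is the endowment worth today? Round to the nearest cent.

€246341.46

Growing perpetuity: P = D₁ / (r − g) = €10,100.0000 / (0.087 − 0.046) = €246,341.46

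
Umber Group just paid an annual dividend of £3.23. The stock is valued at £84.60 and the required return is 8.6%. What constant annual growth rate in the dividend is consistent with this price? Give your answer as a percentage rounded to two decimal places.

4.61%

P = D₀(1+g)/(r−g) ⇒ P(r−g) = D₀(1+g) ⇒ g(P+D₀) = P·r − D₀
g = (P·r − D₀)/(P + D₀) = (£84.60×0.086 − £3.23) / (£84.60 + £3.23) = 0.046062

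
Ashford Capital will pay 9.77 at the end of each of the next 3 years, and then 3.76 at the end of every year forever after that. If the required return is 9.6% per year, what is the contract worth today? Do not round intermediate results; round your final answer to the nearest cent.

54.22

PV of 3-year annuity: 9.77 × [1 − (1+0.096)^−3] / 0.096 = 24.46867
Perpetuity value at year 3: 3.76 / 0.096 = 39.16667
PV of perpetuity: 39.16667 / (1+0.096)^3 = 29.74986
Total PV = 24.46867 + 29.74986 = 54.21853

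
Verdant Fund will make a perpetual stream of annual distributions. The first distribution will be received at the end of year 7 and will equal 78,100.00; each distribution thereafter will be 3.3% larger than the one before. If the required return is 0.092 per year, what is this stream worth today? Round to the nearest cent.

Value at end of year 6: C₁ / (r − g) = 78,100.00 / (0.092 − 0.033) = 1,323,728.8136
Discount to today: PV = 1,323,728.8136 / (1 + 0.092)^6 = 1,323,728.8136 / 1.695649 = 780,662.27

780662.27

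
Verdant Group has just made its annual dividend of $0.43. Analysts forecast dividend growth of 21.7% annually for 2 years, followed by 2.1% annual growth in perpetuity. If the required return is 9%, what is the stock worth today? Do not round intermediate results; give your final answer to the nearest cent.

$8.95

D_1 = 0.52331
D_2 = 0.63687
Terminal value at year 2: TV = D_2×(1+g_2)/(r−g_2) = 0.65024/0.069 = 9.42380
P_0 = D_1/(1+r)^1 + D_2/(1+r)^2 + TV/(1+r)^2
    = 0.48010 + 0.53604 + 7.93183 = 8.94797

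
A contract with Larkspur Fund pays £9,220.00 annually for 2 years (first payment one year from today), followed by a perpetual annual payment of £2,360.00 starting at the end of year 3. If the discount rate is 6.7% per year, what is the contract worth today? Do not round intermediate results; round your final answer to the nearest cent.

PV of 2-year annuity: £9,220.00 × [1 − (1+0.067)^−2] / 0.067 = 16739.50297
Perpetuity value at year 2: £2,360.00 / 0.067 = 35223.88060
PV of perpetuity: 35223.88060 / (1+0.067)^2 = 30939.14882
Total PV = 16739.50297 + 30939.14882 = 47678.65179

£47678.65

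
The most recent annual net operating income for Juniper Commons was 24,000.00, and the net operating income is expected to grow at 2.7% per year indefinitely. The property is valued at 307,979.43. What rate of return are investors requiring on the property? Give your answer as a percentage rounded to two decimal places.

10.70%

D₁ = 24,000.00 × 1.027 = 24,648.0000
P = D₁/(r − g) ⇒ r = D₁/P + g = 24,648.0000/307,979.43 + 0.027 = 0.080031 + 0.027 = 0.107031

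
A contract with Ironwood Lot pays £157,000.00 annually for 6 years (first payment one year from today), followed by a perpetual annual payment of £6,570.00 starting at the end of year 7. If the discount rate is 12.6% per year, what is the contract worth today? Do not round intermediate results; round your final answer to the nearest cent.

PV of 6-year annuity: £157,000.00 × [1 − (1+0.126)^−6] / 0.126 = 634669.29119
Perpetuity value at year 6: £6,570.00 / 0.126 = 52142.85714
PV of perpetuity: 52142.85714 / (1+0.126)^6 = 25583.76642
Total PV = 634669.29119 + 25583.76642 = 660253.05761

£660253.06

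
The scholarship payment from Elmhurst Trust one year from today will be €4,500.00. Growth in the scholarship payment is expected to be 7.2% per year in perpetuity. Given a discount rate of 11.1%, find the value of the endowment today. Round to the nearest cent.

Growing perpetuity: P = D₁ / (r − g) = €4,500.0000 / (0.111 − 0.072) = €115,384.62

€115384.62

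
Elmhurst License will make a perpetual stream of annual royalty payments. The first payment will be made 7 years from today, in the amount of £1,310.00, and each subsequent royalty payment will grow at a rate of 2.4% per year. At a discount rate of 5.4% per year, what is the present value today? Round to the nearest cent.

£31849.78

Value at end of year 6: C₁ / (r − g) = £1,310.00 / (0.054 − 0.024) = £43,666.6667
Discount to today: PV = £43,666.6667 / (1 + 0.054)^6 = £43,666.6667 / 1.371020 = £31,849.78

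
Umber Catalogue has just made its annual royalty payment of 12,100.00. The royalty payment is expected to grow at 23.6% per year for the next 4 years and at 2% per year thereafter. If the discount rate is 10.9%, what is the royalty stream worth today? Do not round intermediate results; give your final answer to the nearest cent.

D_1 = 14955.60000
D_2 = 18485.12160
D_3 = 22847.61030
D_4 = 28239.64633
Terminal value at year 4: TV = D_4×(1+g_2)/(r−g_2) = 28804.43925/0.089 = 323645.38488
P_0 = D_1/(1+r)^1 + D_2/(1+r)^2 + D_3/(1+r)^3 + D_4/(1+r)^4 + TV/(1+r)^4
    = 13485.66276 + 15030.00827 + 16751.20849 + 18669.51641 + 213965.24426 = 277901.64019

277901.64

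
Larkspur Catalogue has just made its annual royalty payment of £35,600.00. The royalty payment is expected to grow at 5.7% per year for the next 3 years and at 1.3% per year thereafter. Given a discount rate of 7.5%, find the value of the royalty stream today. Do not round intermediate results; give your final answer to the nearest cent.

D_1 = 37629.20000
D_2 = 39774.06440
D_3 = 42041.18607
Terminal value at year 3: TV = D_3×(1+g_2)/(r−g_2) = 42587.72149/0.062 = 686898.73371
P_0 = D_1/(1+r)^1 + D_2/(1+r)^2 + D_3/(1+r)^3 + TV/(1+r)^3
    = 35003.90698 + 34417.79505 + 33841.49708 + 552926.39588 = 656189.59498

£656189.59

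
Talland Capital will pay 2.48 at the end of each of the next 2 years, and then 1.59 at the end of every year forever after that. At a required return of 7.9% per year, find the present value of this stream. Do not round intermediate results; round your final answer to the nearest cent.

21.72

PV of 2-year annuity: 2.48 × [1 − (1+0.079)^−2] / 0.079 = 4.42857
Perpetuity value at year 2: 1.59 / 0.079 = 20.12658
PV of perpetuity: 20.12658 / (1+0.079)^2 = 17.28730
Total PV = 4.42857 + 17.28730 = 21.71587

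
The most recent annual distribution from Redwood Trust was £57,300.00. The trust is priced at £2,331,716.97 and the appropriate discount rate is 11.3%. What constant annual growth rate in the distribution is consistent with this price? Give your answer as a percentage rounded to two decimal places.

P = D₀(1+g)/(r−g) ⇒ P(r−g) = D₀(1+g) ⇒ g(P+D₀) = P·r − D₀
g = (P·r − D₀)/(P + D₀) = (£2,331,716.97×0.113 − £57,300.00) / (£2,331,716.97 + £57,300.00) = 0.086305

8.63%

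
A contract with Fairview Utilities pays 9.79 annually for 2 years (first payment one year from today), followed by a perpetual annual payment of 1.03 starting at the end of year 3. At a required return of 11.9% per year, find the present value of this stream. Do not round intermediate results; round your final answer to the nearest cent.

PV of 2-year annuity: 9.79 × [1 − (1+0.119)^−2] / 0.119 = 16.56737
Perpetuity value at year 2: 1.03 / 0.119 = 8.65546
PV of perpetuity: 8.65546 / (1+0.119)^2 = 6.91242
Total PV = 16.56737 + 6.91242 = 23.47979

23.48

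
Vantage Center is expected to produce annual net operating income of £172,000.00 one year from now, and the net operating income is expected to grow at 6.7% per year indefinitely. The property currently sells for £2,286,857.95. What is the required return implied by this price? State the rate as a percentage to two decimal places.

P = D₁/(r − g) ⇒ r = D₁/P + g = £172,000.0000/£2,286,857.95 + 0.067 = 0.075212 + 0.067 = 0.142212

14.22%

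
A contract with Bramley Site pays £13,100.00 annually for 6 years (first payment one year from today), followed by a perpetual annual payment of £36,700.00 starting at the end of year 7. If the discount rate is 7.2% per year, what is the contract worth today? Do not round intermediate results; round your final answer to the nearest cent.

£397923.08

PV of 6-year annuity: £13,100.00 × [1 − (1+0.072)^−6] / 0.072 = 62057.99810
Perpetuity value at year 6: £36,700.00 / 0.072 = 509722.22222
PV of perpetuity: 509722.22222 / (1+0.072)^6 = 335865.08250
Total PV = 62057.99810 + 335865.08250 = 397923.08060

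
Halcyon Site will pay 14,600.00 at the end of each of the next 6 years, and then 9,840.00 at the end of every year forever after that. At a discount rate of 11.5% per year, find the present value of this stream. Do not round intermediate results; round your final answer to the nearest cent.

105415.82

PV of 6-year annuity: 14,600.00 × [1 − (1+0.115)^−6] / 0.115 = 60886.29288
Perpetuity value at year 6: 9,840.00 / 0.115 = 85565.21739
PV of perpetuity: 85565.21739 / (1+0.115)^6 = 44529.52410
Total PV = 60886.29288 + 44529.52410 = 105415.81699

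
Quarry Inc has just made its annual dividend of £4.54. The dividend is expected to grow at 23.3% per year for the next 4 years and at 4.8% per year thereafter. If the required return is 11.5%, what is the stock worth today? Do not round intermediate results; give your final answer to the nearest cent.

D_1 = 5.59782
D_2 = 6.90211
D_3 = 8.51030
D_4 = 10.49321
Terminal value at year 4: TV = D_4×(1+g_2)/(r−g_2) = 10.99688/0.067 = 164.13252
P_0 = D_1/(1+r)^1 + D_2/(1+r)^2 + D_3/(1+r)^3 + D_4/(1+r)^4 + TV/(1+r)^4
    = 5.02047 + 5.55178 + 6.13932 + 6.78905 + 106.19282 = 129.69344

£129.69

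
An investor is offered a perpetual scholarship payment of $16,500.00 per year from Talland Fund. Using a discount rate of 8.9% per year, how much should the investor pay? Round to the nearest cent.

Level perpetuity: PV = C / r = $16,500.00 / 0.089 = $185,393.26

$185393.26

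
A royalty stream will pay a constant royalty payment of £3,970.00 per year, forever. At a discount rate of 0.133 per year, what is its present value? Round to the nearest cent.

Level perpetuity: PV = C / r = £3,970.00 / 0.133 = £29,849.62

£29849.62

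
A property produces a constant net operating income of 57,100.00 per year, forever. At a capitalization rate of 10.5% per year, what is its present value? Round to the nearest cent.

543809.52

Level perpetuity: PV = C / r = 57,100.00 / 0.105 = 543,809.52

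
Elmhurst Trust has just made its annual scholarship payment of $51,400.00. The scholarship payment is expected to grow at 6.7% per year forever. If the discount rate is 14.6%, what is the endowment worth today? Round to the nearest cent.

D₁ = D₀ × (1 + g) = $51,400.00 × 1.067 = $54,843.8000
Growing perpetuity: P = D₁ / (r − g) = $54,843.8000 / (0.146 − 0.067) = $694,225.32

$694225.32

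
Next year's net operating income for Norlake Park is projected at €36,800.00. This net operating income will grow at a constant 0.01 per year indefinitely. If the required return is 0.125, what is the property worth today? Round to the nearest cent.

Growing perpetuity: P = D₁ / (r − g) = €36,800.0000 / (0.125 − 0.01) = €320,000.00

€320000.00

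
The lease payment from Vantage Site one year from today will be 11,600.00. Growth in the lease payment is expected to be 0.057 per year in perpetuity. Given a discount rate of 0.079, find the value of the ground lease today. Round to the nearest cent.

527272.73

Growing perpetuity: P = D₁ / (r − g) = 11,600.0000 / (0.079 − 0.057) = 527,272.73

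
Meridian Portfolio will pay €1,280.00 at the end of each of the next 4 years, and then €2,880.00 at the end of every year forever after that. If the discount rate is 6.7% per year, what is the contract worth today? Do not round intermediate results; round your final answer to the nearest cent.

PV of 4-year annuity: €1,280.00 × [1 − (1+0.067)^−4] / 0.067 = 4365.15620
Perpetuity value at year 4: €2,880.00 / 0.067 = 42985.07463
PV of perpetuity: 42985.07463 / (1+0.067)^4 = 33163.47317
Total PV = 4365.15620 + 33163.47317 = 37528.62937

€37528.63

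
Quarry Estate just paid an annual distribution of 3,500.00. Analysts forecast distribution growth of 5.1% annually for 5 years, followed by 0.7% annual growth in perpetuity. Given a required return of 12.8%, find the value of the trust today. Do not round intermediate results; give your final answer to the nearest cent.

D_1 = 3678.50000
D_2 = 3866.10350
D_3 = 4063.27478
D_4 = 4270.50179
D_5 = 4488.29738
Terminal value at year 5: TV = D_5×(1+g_2)/(r−g_2) = 4519.71547/0.121 = 37353.02037
P_0 = D_1/(1+r)^1 + D_2/(1+r)^2 + D_3/(1+r)^3 + D_4/(1+r)^4 + D_5/(1+r)^5 + TV/(1+r)^5
    = 3261.08156 + 3038.47227 + 2831.05883 + 2637.80392 + 2457.74107 + 20454.09301 = 34680.25066

34680.25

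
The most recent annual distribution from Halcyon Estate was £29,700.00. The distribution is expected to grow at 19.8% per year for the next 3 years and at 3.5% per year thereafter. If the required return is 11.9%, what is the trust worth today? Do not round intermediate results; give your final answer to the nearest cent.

D_1 = 35580.60000
D_2 = 42625.55880
D_3 = 51065.41944
Terminal value at year 3: TV = D_3×(1+g_2)/(r−g_2) = 52852.70912/0.084 = 629198.91813
P_0 = D_1/(1+r)^1 + D_2/(1+r)^2 + D_3/(1+r)^3 + TV/(1+r)^3
    = 31796.78284 + 34041.59593 + 36444.89001 + 449053.10907 = 551336.37785

£551336.38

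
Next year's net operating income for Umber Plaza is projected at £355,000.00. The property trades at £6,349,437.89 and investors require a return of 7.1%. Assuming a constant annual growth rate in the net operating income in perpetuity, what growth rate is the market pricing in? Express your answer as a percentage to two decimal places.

P = D₁/(r−g) ⇒ g = r − D₁/P = 0.071 − £355,000.00/£6,349,437.89 = 0.015090

1.51%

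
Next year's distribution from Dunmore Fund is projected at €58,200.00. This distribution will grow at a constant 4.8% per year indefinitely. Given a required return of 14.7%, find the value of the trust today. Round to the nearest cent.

Growing perpetuity: P = D₁ / (r − g) = €58,200.0000 / (0.147 − 0.048) = €587,878.79

€587878.79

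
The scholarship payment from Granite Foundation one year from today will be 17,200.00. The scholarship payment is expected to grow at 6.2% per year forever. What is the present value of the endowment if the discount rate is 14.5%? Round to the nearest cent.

207228.92

Growing perpetuity: P = D₁ / (r − g) = 17,200.0000 / (0.145 − 0.062) = 207,228.92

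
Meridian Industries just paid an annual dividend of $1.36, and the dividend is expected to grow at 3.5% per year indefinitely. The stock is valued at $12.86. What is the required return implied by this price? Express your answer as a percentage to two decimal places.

D₁ = $1.36 × 1.035 = $1.4076
P = D₁/(r − g) ⇒ r = D₁/P + g = $1.4076/$12.86 + 0.035 = 0.109456 + 0.035 = 0.144456

14.45%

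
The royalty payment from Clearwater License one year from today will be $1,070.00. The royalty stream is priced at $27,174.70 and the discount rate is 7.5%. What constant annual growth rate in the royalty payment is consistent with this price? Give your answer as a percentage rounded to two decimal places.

3.56%

P = D₁/(r−g) ⇒ g = r − D₁/P = 0.075 − $1,070.00/$27,174.70 = 0.035625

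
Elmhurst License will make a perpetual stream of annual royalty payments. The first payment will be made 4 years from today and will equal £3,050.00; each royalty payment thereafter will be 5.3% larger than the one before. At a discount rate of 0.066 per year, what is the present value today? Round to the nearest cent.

Value at end of year 3: C₁ / (r − g) = £3,050.00 / (0.066 − 0.053) = £234,615.3846
Discount to today: PV = £234,615.3846 / (1 + 0.066)^3 = £234,615.3846 / 1.211355 = £193,680.04

£193680.04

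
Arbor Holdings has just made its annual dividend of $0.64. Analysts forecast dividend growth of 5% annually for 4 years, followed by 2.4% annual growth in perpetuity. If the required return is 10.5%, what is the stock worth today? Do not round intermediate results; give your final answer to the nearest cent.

$8.85

D_1 = 0.67200
D_2 = 0.70560
D_3 = 0.74088
D_4 = 0.77792
Terminal value at year 4: TV = D_4×(1+g_2)/(r−g_2) = 0.79659/0.081 = 9.83450
P_0 = D_1/(1+r)^1 + D_2/(1+r)^2 + D_3/(1+r)^3 + D_4/(1+r)^4 + TV/(1+r)^4
    = 0.60814 + 0.57788 + 0.54911 + 0.52178 + 6.59634 = 8.85325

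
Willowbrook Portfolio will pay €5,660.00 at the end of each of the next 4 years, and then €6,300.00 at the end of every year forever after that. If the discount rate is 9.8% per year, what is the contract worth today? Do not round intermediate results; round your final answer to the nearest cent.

PV of 4-year annuity: €5,660.00 × [1 − (1+0.098)^−4] / 0.098 = 18019.39043
Perpetuity value at year 4: €6,300.00 / 0.098 = 64285.71429
PV of perpetuity: 64285.71429 / (1+0.098)^4 = 44228.79561
Total PV = 18019.39043 + 44228.79561 = 62248.18604

€62248.19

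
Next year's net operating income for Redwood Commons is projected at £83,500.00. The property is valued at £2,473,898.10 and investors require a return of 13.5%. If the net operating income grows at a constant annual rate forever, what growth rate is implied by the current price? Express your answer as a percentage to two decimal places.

P = D₁/(r−g) ⇒ g = r − D₁/P = 0.135 − £83,500.00/£2,473,898.10 = 0.101248

10.12%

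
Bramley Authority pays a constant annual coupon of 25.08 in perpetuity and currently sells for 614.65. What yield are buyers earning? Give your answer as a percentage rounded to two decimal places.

4.08%

P = C/r ⇒ r = C/P = 25.08/614.65 = 0.040804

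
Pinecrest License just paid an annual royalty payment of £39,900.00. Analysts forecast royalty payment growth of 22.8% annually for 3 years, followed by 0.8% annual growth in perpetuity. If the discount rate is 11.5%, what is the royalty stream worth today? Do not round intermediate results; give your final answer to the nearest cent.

£647777.43

D_1 = 48997.20000
D_2 = 60168.56160
D_3 = 73886.99364
Terminal value at year 3: TV = D_3×(1+g_2)/(r−g_2) = 74478.08959/0.107 = 696056.91209
P_0 = D_1/(1+r)^1 + D_2/(1+r)^2 + D_3/(1+r)^3 + TV/(1+r)^3
    = 43943.67713 + 48397.16190 + 53301.98638 + 502134.60063 = 647777.42604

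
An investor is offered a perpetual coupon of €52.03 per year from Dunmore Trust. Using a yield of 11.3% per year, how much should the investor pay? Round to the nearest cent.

Level perpetuity: PV = C / r = €52.03 / 0.113 = €460.44

€460.44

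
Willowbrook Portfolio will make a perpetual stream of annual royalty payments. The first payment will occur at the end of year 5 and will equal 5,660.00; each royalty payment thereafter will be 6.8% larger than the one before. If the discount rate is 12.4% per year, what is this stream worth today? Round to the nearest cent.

63323.24

Value at end of year 4: C₁ / (r − g) = 5,660.00 / (0.124 − 0.068) = 101,071.4286
Discount to today: PV = 101,071.4286 / (1 + 0.124)^4 = 101,071.4286 / 1.596119 = 63,323.24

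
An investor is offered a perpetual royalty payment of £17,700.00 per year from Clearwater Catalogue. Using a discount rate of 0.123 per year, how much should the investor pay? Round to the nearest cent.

Level perpetuity: PV = C / r = £17,700.00 / 0.123 = £143,902.44

£143902.44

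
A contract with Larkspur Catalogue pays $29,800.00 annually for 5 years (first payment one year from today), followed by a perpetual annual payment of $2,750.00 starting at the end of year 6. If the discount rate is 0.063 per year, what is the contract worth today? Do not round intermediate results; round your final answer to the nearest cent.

PV of 5-year annuity: $29,800.00 × [1 − (1+0.063)^−5] / 0.063 = 124510.56912
Perpetuity value at year 5: $2,750.00 / 0.063 = 43650.79365
PV of perpetuity: 43650.79365 / (1+0.063)^5 = 32160.72435
Total PV = 124510.56912 + 32160.72435 = 156671.29347

$156671.29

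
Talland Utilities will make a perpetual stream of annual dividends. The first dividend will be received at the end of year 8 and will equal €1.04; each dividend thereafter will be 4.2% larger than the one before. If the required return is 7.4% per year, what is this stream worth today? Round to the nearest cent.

€19.72

Value at end of year 7: C₁ / (r − g) = €1.04 / (0.074 − 0.042) = €32.5000
Discount to today: PV = €32.5000 / (1 + 0.074)^7 = €32.5000 / 1.648276 = €19.72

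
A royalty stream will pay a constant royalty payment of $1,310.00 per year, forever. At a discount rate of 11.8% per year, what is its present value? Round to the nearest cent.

$11101.69

Level perpetuity: PV = C / r = $1,310.00 / 0.118 = $11,101.69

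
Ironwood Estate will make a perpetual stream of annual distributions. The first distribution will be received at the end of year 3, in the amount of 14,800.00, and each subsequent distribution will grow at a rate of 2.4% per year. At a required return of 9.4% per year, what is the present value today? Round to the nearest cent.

176656.26

Value at end of year 2: C₁ / (r − g) = 14,800.00 / (0.094 − 0.024) = 211,428.5714
Discount to today: PV = 211,428.5714 / (1 + 0.094)^2 = 211,428.5714 / 1.196836 = 176,656.26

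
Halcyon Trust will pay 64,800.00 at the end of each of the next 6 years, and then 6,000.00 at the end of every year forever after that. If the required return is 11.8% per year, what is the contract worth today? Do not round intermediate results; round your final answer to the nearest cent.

PV of 6-year annuity: 64,800.00 × [1 − (1+0.118)^−6] / 0.118 = 267935.14974
Perpetuity value at year 6: 6,000.00 / 0.118 = 50847.45763
PV of perpetuity: 50847.45763 / (1+0.118)^6 = 26038.64747
Total PV = 267935.14974 + 26038.64747 = 293973.79721

293973.80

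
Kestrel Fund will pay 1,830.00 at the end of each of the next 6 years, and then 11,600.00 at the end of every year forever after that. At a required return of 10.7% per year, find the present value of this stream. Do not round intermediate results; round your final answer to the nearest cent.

PV of 6-year annuity: 1,830.00 × [1 − (1+0.107)^−6] / 0.107 = 7809.25487
Perpetuity value at year 6: 11,600.00 / 0.107 = 108411.21495
PV of perpetuity: 108411.21495 / (1+0.107)^6 = 58909.92723
Total PV = 7809.25487 + 58909.92723 = 66719.18210

66719.18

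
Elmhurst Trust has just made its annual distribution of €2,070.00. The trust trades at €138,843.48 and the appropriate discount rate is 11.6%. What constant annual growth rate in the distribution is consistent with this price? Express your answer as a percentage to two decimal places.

P = D₀(1+g)/(r−g) ⇒ P(r−g) = D₀(1+g) ⇒ g(P+D₀) = P·r − D₀
g = (P·r − D₀)/(P + D₀) = (€138,843.48×0.116 − €2,070.00) / (€138,843.48 + €2,070.00) = 0.099606

9.96%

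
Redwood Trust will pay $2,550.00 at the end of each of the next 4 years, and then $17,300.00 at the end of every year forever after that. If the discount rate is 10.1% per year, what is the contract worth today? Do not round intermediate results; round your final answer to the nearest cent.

$124632.65

PV of 4-year annuity: $2,550.00 × [1 − (1+0.101)^−4] / 0.101 = 8065.69028
Perpetuity value at year 4: $17,300.00 / 0.101 = 171287.12871
PV of perpetuity: 171287.12871 / (1+0.101)^4 = 116566.95544
Total PV = 8065.69028 + 116566.95544 = 124632.64572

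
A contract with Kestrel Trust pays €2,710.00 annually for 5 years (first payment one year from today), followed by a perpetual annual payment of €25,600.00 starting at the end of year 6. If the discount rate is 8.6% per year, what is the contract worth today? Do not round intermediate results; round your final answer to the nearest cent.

PV of 5-year annuity: €2,710.00 × [1 − (1+0.086)^−5] / 0.086 = 10651.27202
Perpetuity value at year 5: €25,600.00 / 0.086 = 297674.41860
PV of perpetuity: 297674.41860 / (1+0.086)^5 = 197057.23640
Total PV = 10651.27202 + 197057.23640 = 207708.50843

€207708.51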